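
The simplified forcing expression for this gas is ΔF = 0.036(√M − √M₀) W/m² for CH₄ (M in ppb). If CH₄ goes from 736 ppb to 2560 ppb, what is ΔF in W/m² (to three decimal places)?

CH₄: 0.036 × (√2560 − √736) = 0.036 × (50.5964 − 27.1293) = 0.036 × 23.4671 = 0.8448 W/m².

ΔF = 0.845 W/m²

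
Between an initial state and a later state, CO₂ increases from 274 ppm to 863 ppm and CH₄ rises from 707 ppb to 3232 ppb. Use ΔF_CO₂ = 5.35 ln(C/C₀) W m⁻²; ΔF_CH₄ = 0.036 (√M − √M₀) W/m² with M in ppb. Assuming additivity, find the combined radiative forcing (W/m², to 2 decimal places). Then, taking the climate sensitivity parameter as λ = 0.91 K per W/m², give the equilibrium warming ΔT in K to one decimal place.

CO₂: 5.35 × ln(863/274) = 5.35 × ln(3.14964) = 5.35 × 1.14729 = 6.1380 W/m².
CH₄: 0.036 × (√3232 − √707) = 0.036 × (56.8507 − 26.5895) = 0.036 × 30.2612 = 1.0894 W/m².
Total ΔF = 6.1380 + 1.0894 = 7.2274 W/m².
ΔT = λ ΔF = 0.91 × 7.23 = 6.5793 K.

ΔF = 7.23 W/m²; ΔT = 6.6 K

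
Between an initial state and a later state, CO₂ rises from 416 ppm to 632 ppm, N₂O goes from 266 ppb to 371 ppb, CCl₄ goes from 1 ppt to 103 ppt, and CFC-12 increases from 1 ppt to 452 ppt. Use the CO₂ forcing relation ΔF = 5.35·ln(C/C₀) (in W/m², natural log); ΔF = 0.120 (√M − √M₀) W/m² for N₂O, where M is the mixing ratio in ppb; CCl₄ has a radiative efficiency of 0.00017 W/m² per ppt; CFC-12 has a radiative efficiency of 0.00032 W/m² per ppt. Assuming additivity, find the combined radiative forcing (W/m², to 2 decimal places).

CO₂: 5.35 × ln(632/416) = 5.35 × ln(1.51923) = 5.35 × 0.41820 = 2.2374 W/m².
N₂O: 0.120 × (√371 − √266) = 0.120 × (19.2614 − 16.3095) = 0.120 × 2.9519 = 0.3542 W/m².
CCl₄: ΔF = 0.00017 × (103 − 1) = 0.00017 × 102 = 0.0173 W/m².
CFC-12: ΔF = 0.00032 × (452 − 1) = 0.00032 × 451 = 0.1443 W/m².
Total ΔF = 2.2374 + 0.3542 + 0.0173 + 0.1443 = 2.7532 W/m².

ΔF = 2.75 W/m²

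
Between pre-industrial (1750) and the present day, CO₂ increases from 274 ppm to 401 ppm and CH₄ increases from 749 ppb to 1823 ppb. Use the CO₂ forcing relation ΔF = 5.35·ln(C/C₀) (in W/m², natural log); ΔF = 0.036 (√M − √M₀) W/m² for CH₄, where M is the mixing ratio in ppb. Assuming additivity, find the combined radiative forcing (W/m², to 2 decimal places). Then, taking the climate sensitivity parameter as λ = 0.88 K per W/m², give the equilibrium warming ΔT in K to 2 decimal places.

ΔF = 2.59 W/m²; ΔT = 2.28 K

CO₂: 5.35 × ln(401/274) = 5.35 × ln(1.46350) = 5.35 × 0.38083 = 2.0374 W/m².
CH₄: 0.036 × (√1823 − √749) = 0.036 × (42.6966 − 27.3679) = 0.036 × 15.3287 = 0.5518 W/m².
Total ΔF = 2.0374 + 0.5518 = 2.5892 W/m².
ΔT = λ ΔF = 0.88 × 2.59 = 2.2792 K.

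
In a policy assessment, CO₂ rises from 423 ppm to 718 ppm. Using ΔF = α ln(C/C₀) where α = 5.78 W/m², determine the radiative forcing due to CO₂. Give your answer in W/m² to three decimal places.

CO₂: 5.78 × ln(718/423) = 5.78 × ln(1.69740) = 5.78 × 0.52910 = 3.0582 W/m².

ΔF = 3.058 W/m²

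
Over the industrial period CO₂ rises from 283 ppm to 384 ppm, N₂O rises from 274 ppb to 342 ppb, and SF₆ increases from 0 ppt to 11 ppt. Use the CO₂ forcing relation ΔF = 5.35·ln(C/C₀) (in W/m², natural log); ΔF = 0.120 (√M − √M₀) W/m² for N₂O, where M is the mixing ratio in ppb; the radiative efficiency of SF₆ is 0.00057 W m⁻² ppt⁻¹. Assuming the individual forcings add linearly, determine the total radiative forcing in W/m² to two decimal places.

CO₂: 5.35 × ln(384/283) = 5.35 × ln(1.35689) = 5.35 × 0.30520 = 1.6328 W/m².
N₂O: 0.120 × (√342 − √274) = 0.120 × (18.4932 − 16.5529) = 0.120 × 1.9403 = 0.2328 W/m².
SF₆: ΔF = 0.00057 × (11 − 0) = 0.00057 × 11 = 0.0063 W/m².
Total ΔF = 1.6328 + 0.2328 + 0.0063 = 1.8719 W/m².

ΔF = 1.87 W/m²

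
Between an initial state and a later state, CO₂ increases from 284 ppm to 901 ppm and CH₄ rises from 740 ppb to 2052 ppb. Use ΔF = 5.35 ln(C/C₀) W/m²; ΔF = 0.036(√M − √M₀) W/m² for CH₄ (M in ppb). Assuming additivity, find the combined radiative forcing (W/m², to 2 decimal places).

ΔF = 6.83 W/m²

CO₂: 5.35 × ln(901/284) = 5.35 × ln(3.17254) = 5.35 × 1.15453 = 6.1767 W/m².
CH₄: 0.036 × (√2052 − √740) = 0.036 × (45.2990 − 27.2029) = 0.036 × 18.0961 = 0.6515 W/m².
Total ΔF = 6.1767 + 0.6515 = 6.8282 W/m².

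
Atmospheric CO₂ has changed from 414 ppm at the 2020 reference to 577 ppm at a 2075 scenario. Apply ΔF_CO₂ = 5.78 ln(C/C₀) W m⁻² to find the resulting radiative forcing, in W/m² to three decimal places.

ΔF = 1.919 W/m²

CO₂: 5.78 × ln(577/414) = 5.78 × ln(1.39372) = 5.78 × 0.33198 = 1.9188 W/m².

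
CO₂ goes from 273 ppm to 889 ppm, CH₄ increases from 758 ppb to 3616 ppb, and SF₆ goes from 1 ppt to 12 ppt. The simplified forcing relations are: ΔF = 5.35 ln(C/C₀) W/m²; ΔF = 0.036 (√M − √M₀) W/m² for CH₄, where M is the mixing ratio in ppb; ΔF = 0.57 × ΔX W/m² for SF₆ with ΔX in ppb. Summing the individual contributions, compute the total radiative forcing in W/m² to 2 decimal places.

ΔF = 7.50 W/m²

CO₂: 5.35 × ln(889/273) = 5.35 × ln(3.25641) = 5.35 × 1.18063 = 6.3164 W/m².
CH₄: 0.036 × (√3616 − √758) = 0.036 × (60.1332 − 27.5318) = 0.036 × 32.6014 = 1.1737 W/m².
SF₆: Δ = 12 − 1 = 11 ppt = 0.011 ppb; ΔF = 0.57 × 0.011 = 0.0063 W/m².
Total ΔF = 6.3164 + 1.1737 + 0.0063 = 7.4964 W/m².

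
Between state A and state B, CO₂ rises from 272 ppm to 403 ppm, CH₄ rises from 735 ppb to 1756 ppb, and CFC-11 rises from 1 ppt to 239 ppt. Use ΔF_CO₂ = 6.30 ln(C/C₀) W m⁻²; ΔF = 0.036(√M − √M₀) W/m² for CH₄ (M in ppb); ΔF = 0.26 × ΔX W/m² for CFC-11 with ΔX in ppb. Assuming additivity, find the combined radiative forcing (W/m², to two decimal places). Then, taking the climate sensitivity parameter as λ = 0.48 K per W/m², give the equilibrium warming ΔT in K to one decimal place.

CO₂: 6.30 × ln(403/272) = 6.30 × ln(1.48162) = 6.30 × 0.39314 = 2.4768 W/m².
CH₄: 0.036 × (√1756 − √735) = 0.036 × (41.9047 − 27.1109) = 0.036 × 14.7938 = 0.5326 W/m².
CFC-11: Δ = 239 − 1 = 238 ppt = 0.238 ppb; ΔF = 0.26 × 0.238 = 0.0619 W/m².
Total ΔF = 2.4768 + 0.5326 + 0.0619 = 3.0713 W/m².
ΔT = λ ΔF = 0.48 × 3.07 = 1.4736 K.

ΔF = 3.07 W/m²; ΔT = 1.5 K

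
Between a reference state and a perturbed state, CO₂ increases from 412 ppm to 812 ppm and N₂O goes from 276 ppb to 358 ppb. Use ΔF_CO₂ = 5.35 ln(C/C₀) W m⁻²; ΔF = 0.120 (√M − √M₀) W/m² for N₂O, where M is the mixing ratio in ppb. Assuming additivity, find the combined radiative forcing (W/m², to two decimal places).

ΔF = 3.91 W/m²

CO₂: 5.35 × ln(812/412) = 5.35 × ln(1.97087) = 5.35 × 0.67848 = 3.6299 W/m².
N₂O: 0.120 × (√358 − √276) = 0.120 × (18.9209 − 16.6132) = 0.120 × 2.3077 = 0.2769 W/m².
Total ΔF = 3.6299 + 0.2769 = 3.9068 W/m².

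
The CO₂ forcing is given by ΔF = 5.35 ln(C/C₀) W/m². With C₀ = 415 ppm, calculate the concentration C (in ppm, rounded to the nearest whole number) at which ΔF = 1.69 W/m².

C ≈ 569 ppm

Set 5.35 ln(C/415) = 1.69, so ln(C/415) = 1.69/5.35 = 0.31589.
Then C/415 = e^0.31589 = 1.37148, giving C = 415 × 1.37148 = 569.16 ppm.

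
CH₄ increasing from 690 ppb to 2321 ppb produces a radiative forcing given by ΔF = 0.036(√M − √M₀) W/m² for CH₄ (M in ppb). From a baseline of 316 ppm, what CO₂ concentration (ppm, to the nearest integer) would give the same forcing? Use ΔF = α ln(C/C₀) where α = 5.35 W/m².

C ≈ 366 ppm

CH₄ forcing: 0.036 × (√2321 − √690) = 0.036 × (48.1768 − 26.2679) = 0.036 × 21.9089 = 0.78872 W/m².
Set 5.35 ln(C/316) = 0.78872: ln(C/316) = 0.78872/5.35 = 0.14742, so C = 316 × e^0.14742 = 316 × 1.15884 = 366.19 ppm.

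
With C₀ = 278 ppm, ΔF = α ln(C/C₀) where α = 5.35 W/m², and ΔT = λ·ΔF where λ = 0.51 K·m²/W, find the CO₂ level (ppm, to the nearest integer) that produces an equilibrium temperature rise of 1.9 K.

C ≈ 558 ppm

Required forcing: ΔF = ΔT/λ = 1.9/0.51 = 3.7255 W/m².
Then ln(C/278) = ΔF/5.35 = 3.7255/5.35 = 0.69636.
So C = 278 × e^0.69636 = 278 × 2.00644 = 557.79 ppm.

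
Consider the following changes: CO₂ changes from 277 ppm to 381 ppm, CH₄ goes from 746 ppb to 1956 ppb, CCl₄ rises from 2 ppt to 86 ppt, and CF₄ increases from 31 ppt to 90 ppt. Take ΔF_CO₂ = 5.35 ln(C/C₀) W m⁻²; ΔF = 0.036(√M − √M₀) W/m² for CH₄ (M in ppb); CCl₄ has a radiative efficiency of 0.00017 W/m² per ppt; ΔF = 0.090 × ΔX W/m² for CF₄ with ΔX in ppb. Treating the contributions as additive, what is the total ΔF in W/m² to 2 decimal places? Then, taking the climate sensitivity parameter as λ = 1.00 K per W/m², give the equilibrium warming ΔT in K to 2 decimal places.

ΔF = 2.33 W/m²; ΔT = 2.33 K

CO₂: 5.35 × ln(381/277) = 5.35 × ln(1.37545) = 5.35 × 0.31878 = 1.7055 W/m².
CH₄: 0.036 × (√1956 − √746) = 0.036 × (44.2267 − 27.3130) = 0.036 × 16.9137 = 0.6089 W/m².
CCl₄: ΔF = 0.00017 × (86 − 2) = 0.00017 × 84 = 0.0143 W/m².
CF₄: Δ = 90 − 31 = 59 ppt = 0.059 ppb; ΔF = 0.090 × 0.059 = 0.0053 W/m².
Total ΔF = 1.7055 + 0.6089 + 0.0143 + 0.0053 = 2.3340 W/m².
ΔT = λ ΔF = 1.00 × 2.33 = 2.3300 K.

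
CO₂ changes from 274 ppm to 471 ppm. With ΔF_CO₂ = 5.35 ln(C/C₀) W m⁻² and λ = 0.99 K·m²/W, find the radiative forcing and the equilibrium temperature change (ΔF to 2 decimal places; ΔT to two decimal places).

CO₂: 5.35 × ln(471/274) = 5.35 × ln(1.71898) = 5.35 × 0.54173 = 2.8983 W/m².
ΔT = λ ΔF = 0.99 × 2.90 = 2.8710 K.

ΔF = 2.90 W/m²; ΔT = 2.87 K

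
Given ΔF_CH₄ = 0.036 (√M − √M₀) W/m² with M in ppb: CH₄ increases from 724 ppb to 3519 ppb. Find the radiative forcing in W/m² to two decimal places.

ΔF = 1.17 W/m²

CH₄: 0.036 × (√3519 − √724) = 0.036 × (59.3212 − 26.9072) = 0.036 × 32.4140 = 1.1669 W/m².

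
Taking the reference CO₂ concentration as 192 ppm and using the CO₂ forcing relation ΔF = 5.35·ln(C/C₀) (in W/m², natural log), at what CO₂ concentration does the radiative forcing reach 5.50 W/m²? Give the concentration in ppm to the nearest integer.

Set 5.35 ln(C/192) = 5.50, so ln(C/192) = 5.50/5.35 = 1.02804.
Then C/192 = e^1.02804 = 2.79558, giving C = 192 × 2.79558 = 536.75 ppm.

C ≈ 537 ppm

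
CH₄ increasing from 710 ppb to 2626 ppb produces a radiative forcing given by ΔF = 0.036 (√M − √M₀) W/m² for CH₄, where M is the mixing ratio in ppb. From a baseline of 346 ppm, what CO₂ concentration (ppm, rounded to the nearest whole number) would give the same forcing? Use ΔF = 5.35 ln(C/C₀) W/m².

C ≈ 408 ppm

CH₄ forcing: 0.036 × (√2626 − √710) = 0.036 × (51.2445 − 26.6458) = 0.036 × 24.5987 = 0.88555 W/m².
Set 5.35 ln(C/346) = 0.88555: ln(C/346) = 0.88555/5.35 = 0.16552, so C = 346 × e^0.16552 = 346 × 1.18001 = 408.28 ppm.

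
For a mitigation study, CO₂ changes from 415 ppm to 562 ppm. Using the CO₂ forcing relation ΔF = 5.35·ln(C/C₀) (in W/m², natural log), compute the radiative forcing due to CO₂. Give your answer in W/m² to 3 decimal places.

CO₂: 5.35 × ln(562/415) = 5.35 × ln(1.35422) = 5.35 × 0.30323 = 1.6223 W/m².

ΔF = 1.622 W/m²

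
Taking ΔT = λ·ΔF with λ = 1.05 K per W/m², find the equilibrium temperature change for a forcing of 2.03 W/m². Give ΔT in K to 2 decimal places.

ΔT = 2.13 K

ΔT = λ ΔF = 1.05 × 2.03 = 2.1315 K.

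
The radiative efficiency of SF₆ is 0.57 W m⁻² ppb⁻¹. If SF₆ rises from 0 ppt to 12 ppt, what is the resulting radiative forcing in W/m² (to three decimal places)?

ΔF = 0.007 W/m²

SF₆: Δ = 12 − 0 = 12 ppt = 0.012 ppb; ΔF = 0.57 × 0.012 = 0.0068 W/m².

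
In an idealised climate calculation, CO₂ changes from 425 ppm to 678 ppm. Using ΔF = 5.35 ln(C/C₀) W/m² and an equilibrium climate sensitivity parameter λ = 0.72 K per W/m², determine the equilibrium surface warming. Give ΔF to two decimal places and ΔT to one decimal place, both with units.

CO₂: 5.35 × ln(678/425) = 5.35 × ln(1.59529) = 5.35 × 0.46706 = 2.4988 W/m².
ΔT = λ ΔF = 0.72 × 2.50 = 1.8000 K.

ΔF = 2.50 W/m²; ΔT = 1.8 K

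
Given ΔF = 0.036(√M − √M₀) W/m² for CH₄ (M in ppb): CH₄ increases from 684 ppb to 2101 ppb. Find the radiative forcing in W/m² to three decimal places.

CH₄: 0.036 × (√2101 − √684) = 0.036 × (45.8367 − 26.1534) = 0.036 × 19.6833 = 0.7086 W/m².

ΔF = 0.709 W/m²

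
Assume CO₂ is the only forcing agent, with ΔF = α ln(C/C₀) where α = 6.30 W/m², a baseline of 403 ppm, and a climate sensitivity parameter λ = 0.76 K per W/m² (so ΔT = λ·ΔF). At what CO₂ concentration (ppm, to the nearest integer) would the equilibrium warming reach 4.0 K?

Required forcing: ΔF = ΔT/λ = 4.0/0.76 = 5.2632 W/m².
Then ln(C/403) = ΔF/6.30 = 5.2632/6.30 = 0.83543.
So C = 403 × e^0.83543 = 403 × 2.30581 = 929.24 ppm.

C ≈ 929 ppm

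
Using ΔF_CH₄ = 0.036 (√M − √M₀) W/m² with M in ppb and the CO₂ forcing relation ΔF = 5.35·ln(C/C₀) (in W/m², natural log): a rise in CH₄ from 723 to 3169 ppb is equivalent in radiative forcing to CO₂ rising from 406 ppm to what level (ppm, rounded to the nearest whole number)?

CH₄ forcing: 0.036 × (√3169 − √723) = 0.036 × (56.2939 − 26.8887) = 0.036 × 29.4052 = 1.05859 W/m².
Set 5.35 ln(C/406) = 1.05859: ln(C/406) = 1.05859/5.35 = 0.19787, so C = 406 × e^0.19787 = 406 × 1.21880 = 494.83 ppm.

C ≈ 495 ppm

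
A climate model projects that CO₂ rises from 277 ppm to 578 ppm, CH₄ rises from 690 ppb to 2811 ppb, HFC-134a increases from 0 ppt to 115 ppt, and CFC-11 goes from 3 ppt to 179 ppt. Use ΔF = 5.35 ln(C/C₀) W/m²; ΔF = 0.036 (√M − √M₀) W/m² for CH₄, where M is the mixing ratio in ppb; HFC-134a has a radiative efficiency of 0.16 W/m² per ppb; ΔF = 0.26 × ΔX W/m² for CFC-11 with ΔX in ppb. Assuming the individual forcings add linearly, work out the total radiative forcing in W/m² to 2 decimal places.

CO₂: 5.35 × ln(578/277) = 5.35 × ln(2.08664) = 5.35 × 0.73556 = 3.9352 W/m².
CH₄: 0.036 × (√2811 − √690) = 0.036 × (53.0189 − 26.2679) = 0.036 × 26.7510 = 0.9630 W/m².
HFC-134a: Δ = 115 − 0 = 115 ppt = 0.115 ppb; ΔF = 0.16 × 0.115 = 0.0184 W/m².
CFC-11: Δ = 179 − 3 = 176 ppt = 0.176 ppb; ΔF = 0.26 × 0.176 = 0.0458 W/m².
Total ΔF = 3.9352 + 0.9630 + 0.0184 + 0.0458 = 4.9624 W/m².

ΔF = 4.96 W/m²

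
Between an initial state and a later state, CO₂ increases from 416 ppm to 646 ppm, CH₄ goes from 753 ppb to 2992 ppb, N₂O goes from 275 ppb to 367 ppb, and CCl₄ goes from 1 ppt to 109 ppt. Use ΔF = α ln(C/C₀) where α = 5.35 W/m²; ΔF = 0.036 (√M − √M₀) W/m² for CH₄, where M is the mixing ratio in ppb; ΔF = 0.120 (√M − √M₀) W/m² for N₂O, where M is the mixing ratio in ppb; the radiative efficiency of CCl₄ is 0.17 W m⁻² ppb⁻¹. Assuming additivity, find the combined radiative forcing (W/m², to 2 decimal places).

ΔF = 3.66 W/m²

CO₂: 5.35 × ln(646/416) = 5.35 × ln(1.55288) = 5.35 × 0.44011 = 2.3546 W/m².
CH₄: 0.036 × (√2992 − √753) = 0.036 × (54.6992 − 27.4408) = 0.036 × 27.2584 = 0.9813 W/m².
N₂O: 0.120 × (√367 − √275) = 0.120 × (19.1572 − 16.5831) = 0.120 × 2.5741 = 0.3089 W/m².
CCl₄: Δ = 109 − 1 = 108 ppt = 0.108 ppb; ΔF = 0.17 × 0.108 = 0.0184 W/m².
Total ΔF = 2.3546 + 0.9813 + 0.3089 + 0.0184 = 3.6632 W/m².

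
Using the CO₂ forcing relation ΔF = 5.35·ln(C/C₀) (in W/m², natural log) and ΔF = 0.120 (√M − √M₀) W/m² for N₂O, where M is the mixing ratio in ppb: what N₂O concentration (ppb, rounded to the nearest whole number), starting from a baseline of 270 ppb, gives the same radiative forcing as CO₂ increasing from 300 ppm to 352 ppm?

M ≈ 555 ppb

CO₂ forcing: 5.35 × ln(352/300) = 5.35 × 0.159849 = 0.85519 W/m².
Set 0.120(√M − √270) = 0.85519: √M = 0.85519/0.120 + √270 = 7.1266 + 16.4317 = 23.5583.
M = (23.5583)² = 554.99 ppb.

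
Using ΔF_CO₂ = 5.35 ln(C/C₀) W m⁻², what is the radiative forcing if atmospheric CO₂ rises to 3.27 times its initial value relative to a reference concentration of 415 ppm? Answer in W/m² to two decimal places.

ΔF = 6.34 W/m²

ΔF = 5.35 × ln(3.27) = 5.35 × 1.18479 = 6.3386 W/m².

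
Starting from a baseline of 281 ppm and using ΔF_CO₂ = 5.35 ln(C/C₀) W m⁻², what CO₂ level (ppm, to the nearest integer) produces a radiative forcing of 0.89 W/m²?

C ≈ 332 ppm

Set 5.35 ln(C/281) = 0.89, so ln(C/281) = 0.89/5.35 = 0.16636.
Then C/281 = e^0.16636 = 1.18100, giving C = 281 × 1.18100 = 331.86 ppm.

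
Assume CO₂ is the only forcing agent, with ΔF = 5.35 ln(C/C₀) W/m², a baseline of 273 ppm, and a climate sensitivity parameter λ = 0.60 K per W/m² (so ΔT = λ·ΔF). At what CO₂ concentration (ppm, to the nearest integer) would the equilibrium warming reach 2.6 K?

Required forcing: ΔF = ΔT/λ = 2.6/0.60 = 4.3333 W/m².
Then ln(C/273) = ΔF/5.35 = 4.3333/5.35 = 0.80996.
So C = 273 × e^0.80996 = 273 × 2.24782 = 613.65 ppm.

C ≈ 614 ppm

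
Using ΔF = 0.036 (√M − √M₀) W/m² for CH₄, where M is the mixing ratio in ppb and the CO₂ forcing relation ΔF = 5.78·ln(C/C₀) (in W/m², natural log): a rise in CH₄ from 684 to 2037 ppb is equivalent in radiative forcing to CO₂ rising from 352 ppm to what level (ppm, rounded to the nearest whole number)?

C ≈ 396 ppm

CH₄ forcing: 0.036 × (√2037 − √684) = 0.036 × (45.1331 − 26.1534) = 0.036 × 18.9797 = 0.68327 W/m².
Set 5.78 ln(C/352) = 0.68327: ln(C/352) = 0.68327/5.78 = 0.11821, so C = 352 × e^0.11821 = 352 × 1.12548 = 396.17 ppm.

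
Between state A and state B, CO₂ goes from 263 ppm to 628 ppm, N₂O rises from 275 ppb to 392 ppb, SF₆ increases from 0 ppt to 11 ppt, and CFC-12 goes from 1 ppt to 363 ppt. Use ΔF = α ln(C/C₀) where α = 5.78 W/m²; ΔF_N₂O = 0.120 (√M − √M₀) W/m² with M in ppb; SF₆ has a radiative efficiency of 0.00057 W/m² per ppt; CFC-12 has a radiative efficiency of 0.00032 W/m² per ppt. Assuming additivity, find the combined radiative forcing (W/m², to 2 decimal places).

ΔF = 5.54 W/m²

CO₂: 5.78 × ln(628/263) = 5.78 × ln(2.38783) = 5.78 × 0.87039 = 5.0309 W/m².
N₂O: 0.120 × (√392 − √275) = 0.120 × (19.7990 − 16.5831) = 0.120 × 3.2159 = 0.3859 W/m².
SF₆: ΔF = 0.00057 × (11 − 0) = 0.00057 × 11 = 0.0063 W/m².
CFC-12: ΔF = 0.00032 × (363 − 1) = 0.00032 × 362 = 0.1158 W/m².
Total ΔF = 5.0309 + 0.3859 + 0.0063 + 0.1158 = 5.5389 W/m².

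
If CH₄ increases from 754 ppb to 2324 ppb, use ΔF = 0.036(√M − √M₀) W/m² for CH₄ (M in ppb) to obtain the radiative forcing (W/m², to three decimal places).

ΔF = 0.747 W/m²

CH₄: 0.036 × (√2324 − √754) = 0.036 × (48.2079 − 27.4591) = 0.036 × 20.7488 = 0.7470 W/m².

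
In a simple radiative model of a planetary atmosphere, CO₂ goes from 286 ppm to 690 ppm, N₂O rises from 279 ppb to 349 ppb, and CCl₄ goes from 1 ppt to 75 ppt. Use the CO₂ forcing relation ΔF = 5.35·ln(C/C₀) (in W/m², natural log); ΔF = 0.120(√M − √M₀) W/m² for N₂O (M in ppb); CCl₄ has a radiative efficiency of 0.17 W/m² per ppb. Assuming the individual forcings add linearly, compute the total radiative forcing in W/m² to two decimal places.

ΔF = 4.96 W/m²

CO₂: 5.35 × ln(690/286) = 5.35 × ln(2.41259) = 5.35 × 0.88070 = 4.7117 W/m².
N₂O: 0.120 × (√349 − √279) = 0.120 × (18.6815 − 16.7033) = 0.120 × 1.9782 = 0.2374 W/m².
CCl₄: Δ = 75 − 1 = 74 ppt = 0.074 ppb; ΔF = 0.17 × 0.074 = 0.0126 W/m².
Total ΔF = 4.7117 + 0.2374 + 0.0126 = 4.9617 W/m².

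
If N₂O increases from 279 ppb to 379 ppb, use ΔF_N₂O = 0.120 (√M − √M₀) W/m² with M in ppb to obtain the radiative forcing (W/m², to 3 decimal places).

N₂O: 0.120 × (√379 − √279) = 0.120 × (19.4679 − 16.7033) = 0.120 × 2.7646 = 0.3318 W/m².

ΔF = 0.332 W/m²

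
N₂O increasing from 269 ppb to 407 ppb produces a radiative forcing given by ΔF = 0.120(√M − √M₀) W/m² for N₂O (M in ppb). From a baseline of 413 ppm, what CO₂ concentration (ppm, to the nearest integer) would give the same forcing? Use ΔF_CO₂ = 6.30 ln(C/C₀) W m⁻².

C ≈ 444 ppm

N₂O forcing: 0.120 × (√407 − √269) = 0.120 × (20.1742 − 16.4012) = 0.120 × 3.7730 = 0.45276 W/m².
Set 6.30 ln(C/413) = 0.45276: ln(C/413) = 0.45276/6.30 = 0.07187, so C = 413 × e^0.07187 = 413 × 1.07452 = 443.78 ppm.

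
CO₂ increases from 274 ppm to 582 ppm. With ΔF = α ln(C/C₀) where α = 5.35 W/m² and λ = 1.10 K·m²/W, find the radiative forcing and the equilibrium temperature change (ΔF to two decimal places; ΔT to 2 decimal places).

CO₂: 5.35 × ln(582/274) = 5.35 × ln(2.12409) = 5.35 × 0.75334 = 4.0304 W/m².
ΔT = λ ΔF = 1.10 × 4.03 = 4.4330 K.

ΔF = 4.03 W/m²; ΔT = 4.43 K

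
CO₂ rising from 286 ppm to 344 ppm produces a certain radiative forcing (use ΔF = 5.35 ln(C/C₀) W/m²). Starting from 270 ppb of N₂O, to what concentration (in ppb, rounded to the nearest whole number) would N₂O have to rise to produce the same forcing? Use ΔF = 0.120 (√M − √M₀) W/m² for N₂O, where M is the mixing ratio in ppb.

M ≈ 608 ppb

CO₂ forcing: 5.35 × ln(344/286) = 5.35 × 0.184650 = 0.98788 W/m².
Set 0.120(√M − √270) = 0.98788: √M = 0.98788/0.120 + √270 = 8.2323 + 16.4317 = 24.6640.
M = (24.6640)² = 608.31 ppb.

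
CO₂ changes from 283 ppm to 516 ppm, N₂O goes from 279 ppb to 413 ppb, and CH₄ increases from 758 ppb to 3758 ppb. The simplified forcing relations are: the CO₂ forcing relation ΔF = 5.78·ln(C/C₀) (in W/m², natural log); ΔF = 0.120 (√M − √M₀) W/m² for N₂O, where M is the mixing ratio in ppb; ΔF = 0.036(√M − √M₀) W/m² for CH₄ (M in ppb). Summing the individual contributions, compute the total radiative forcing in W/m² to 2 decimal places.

ΔF = 5.12 W/m²

CO₂: 5.78 × ln(516/283) = 5.78 × ln(1.82332) = 5.78 × 0.60066 = 3.4718 W/m².
N₂O: 0.120 × (√413 − √279) = 0.120 × (20.3224 − 16.7033) = 0.120 × 3.6191 = 0.4343 W/m².
CH₄: 0.036 × (√3758 − √758) = 0.036 × (61.3025 − 27.5318) = 0.036 × 33.7707 = 1.2157 W/m².
Total ΔF = 3.4718 + 0.4343 + 1.2157 = 5.1218 W/m².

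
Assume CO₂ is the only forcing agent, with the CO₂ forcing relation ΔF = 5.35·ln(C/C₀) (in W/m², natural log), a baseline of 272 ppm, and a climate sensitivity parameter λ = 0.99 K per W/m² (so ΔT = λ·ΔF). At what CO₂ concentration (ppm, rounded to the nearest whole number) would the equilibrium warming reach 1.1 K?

C ≈ 335 ppm

Required forcing: ΔF = ΔT/λ = 1.1/0.99 = 1.1111 W/m².
Then ln(C/272) = ΔF/5.35 = 1.1111/5.35 = 0.20768.
So C = 272 × e^0.20768 = 272 × 1.23082 = 334.78 ppm.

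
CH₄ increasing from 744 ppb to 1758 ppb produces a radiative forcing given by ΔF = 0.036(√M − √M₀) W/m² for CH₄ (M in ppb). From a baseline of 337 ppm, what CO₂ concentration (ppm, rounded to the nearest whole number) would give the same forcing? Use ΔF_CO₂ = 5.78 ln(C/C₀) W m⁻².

C ≈ 369 ppm

CH₄ forcing: 0.036 × (√1758 − √744) = 0.036 × (41.9285 − 27.2764) = 0.036 × 14.6521 = 0.52748 W/m².
Set 5.78 ln(C/337) = 0.52748: ln(C/337) = 0.52748/5.78 = 0.09126, so C = 337 × e^0.09126 = 337 × 1.09555 = 369.20 ppm.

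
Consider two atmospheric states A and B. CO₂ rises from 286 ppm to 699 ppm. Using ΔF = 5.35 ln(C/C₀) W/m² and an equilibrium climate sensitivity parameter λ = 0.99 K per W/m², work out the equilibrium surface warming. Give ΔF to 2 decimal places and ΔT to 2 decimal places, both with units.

ΔF = 4.78 W/m²; ΔT = 4.73 K

CO₂: 5.35 × ln(699/286) = 5.35 × ln(2.44406) = 5.35 × 0.89366 = 4.7811 W/m².
ΔT = λ ΔF = 0.99 × 4.78 = 4.7322 K.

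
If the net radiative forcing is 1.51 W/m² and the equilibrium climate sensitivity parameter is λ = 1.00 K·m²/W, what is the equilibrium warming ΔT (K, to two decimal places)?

ΔT = 1.51 K

ΔT = λ ΔF = 1.00 × 1.51 = 1.5100 K.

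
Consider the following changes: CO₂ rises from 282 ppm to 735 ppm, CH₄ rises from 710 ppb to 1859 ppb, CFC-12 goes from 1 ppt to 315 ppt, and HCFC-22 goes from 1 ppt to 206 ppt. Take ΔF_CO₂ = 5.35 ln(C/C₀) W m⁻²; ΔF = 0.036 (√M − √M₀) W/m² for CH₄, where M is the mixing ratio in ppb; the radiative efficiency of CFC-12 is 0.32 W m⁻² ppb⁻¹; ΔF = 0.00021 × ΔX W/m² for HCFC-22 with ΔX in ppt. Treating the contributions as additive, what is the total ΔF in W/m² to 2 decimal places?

ΔF = 5.86 W/m²

CO₂: 5.35 × ln(735/282) = 5.35 × ln(2.60638) = 5.35 × 0.95796 = 5.1251 W/m².
CH₄: 0.036 × (√1859 − √710) = 0.036 × (43.1161 − 26.6458) = 0.036 × 16.4703 = 0.5929 W/m².
CFC-12: Δ = 315 − 1 = 314 ppt = 0.314 ppb; ΔF = 0.32 × 0.314 = 0.1005 W/m².
HCFC-22: ΔF = 0.00021 × (206 − 1) = 0.00021 × 205 = 0.0431 W/m².
Total ΔF = 5.1251 + 0.5929 + 0.1005 + 0.0431 = 5.8616 W/m².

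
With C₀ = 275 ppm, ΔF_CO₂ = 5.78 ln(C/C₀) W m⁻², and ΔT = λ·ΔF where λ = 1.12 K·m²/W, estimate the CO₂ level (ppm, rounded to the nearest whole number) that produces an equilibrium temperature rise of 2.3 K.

C ≈ 392 ppm

Required forcing: ΔF = ΔT/λ = 2.3/1.12 = 2.0536 W/m².
Then ln(C/275) = ΔF/5.78 = 2.0536/5.78 = 0.35529.
So C = 275 × e^0.35529 = 275 × 1.42659 = 392.31 ppm.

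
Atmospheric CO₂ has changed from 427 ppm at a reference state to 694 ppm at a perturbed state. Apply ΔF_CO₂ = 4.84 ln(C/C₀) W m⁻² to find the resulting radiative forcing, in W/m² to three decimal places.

CO₂: 4.84 × ln(694/427) = 4.84 × ln(1.62529) = 4.84 × 0.48569 = 2.3507 W/m².

ΔF = 2.351 W/m²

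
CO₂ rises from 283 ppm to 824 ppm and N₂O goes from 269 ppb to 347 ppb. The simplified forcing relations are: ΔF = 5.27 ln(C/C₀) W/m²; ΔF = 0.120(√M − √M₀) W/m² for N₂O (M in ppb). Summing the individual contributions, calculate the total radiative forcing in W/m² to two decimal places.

CO₂: 5.27 × ln(824/283) = 5.27 × ln(2.91166) = 5.27 × 1.06872 = 5.6322 W/m².
N₂O: 0.120 × (√347 − √269) = 0.120 × (18.6279 − 16.4012) = 0.120 × 2.2267 = 0.2672 W/m².
Total ΔF = 5.6322 + 0.2672 = 5.8994 W/m².

ΔF = 5.90 W/m²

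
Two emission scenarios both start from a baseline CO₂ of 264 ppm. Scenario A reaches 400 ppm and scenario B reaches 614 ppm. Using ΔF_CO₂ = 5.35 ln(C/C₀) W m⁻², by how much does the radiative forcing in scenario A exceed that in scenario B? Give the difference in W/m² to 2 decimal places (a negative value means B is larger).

ΔF_A = 5.35 ln(400/264) = 5.35 × 0.41552 = 2.2230 W/m².
ΔF_B = 5.35 ln(614/264) = 5.35 × 0.84405 = 4.5157 W/m².
Difference: 2.2230 − 4.5157 = -2.2927 W/m².

ΔF_A − ΔF_B = -2.29 W/m²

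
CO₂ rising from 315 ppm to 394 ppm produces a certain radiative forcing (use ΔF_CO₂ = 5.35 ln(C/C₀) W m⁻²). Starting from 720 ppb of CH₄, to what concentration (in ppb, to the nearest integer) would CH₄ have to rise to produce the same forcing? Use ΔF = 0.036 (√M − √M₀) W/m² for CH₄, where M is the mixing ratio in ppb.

CO₂ forcing: 5.35 × ln(394/315) = 5.35 × 0.223778 = 1.19721 W/m².
Set 0.036(√M − √720) = 1.19721: √M = 1.19721/0.036 + √720 = 33.2558 + 26.8328 = 60.0886.
M = (60.0886)² = 3610.64 ppb.

M ≈ 3611 ppb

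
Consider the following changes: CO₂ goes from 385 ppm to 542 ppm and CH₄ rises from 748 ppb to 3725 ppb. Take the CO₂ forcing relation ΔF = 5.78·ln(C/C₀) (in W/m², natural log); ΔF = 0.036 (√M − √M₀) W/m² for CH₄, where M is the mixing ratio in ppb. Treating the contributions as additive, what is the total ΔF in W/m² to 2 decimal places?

ΔF = 3.19 W/m²

CO₂: 5.78 × ln(542/385) = 5.78 × ln(1.40779) = 5.78 × 0.34202 = 1.9769 W/m².
CH₄: 0.036 × (√3725 − √748) = 0.036 × (61.0328 − 27.3496) = 0.036 × 33.6832 = 1.2126 W/m².
Total ΔF = 1.9769 + 1.2126 = 3.1895 W/m².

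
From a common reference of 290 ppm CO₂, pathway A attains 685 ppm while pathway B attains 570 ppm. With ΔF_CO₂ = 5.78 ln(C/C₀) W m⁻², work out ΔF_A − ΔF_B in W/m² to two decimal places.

ΔF_A − ΔF_B = 1.06 W/m²

ΔF_A = 5.78 ln(685/290) = 5.78 × 0.85954 = 4.9681 W/m².
ΔF_B = 5.78 ln(570/290) = 5.78 × 0.67576 = 3.9059 W/m².
Difference: 4.9681 − 3.9059 = 1.0622 W/m².
(Equivalently, ΔF_A − ΔF_B = 5.78 ln(685/570) = 5.78 × 0.18378 = 1.0622 W/m².)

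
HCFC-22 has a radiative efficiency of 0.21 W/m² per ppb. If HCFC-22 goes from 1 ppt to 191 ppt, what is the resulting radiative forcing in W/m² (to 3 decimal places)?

HCFC-22: Δ = 191 − 1 = 190 ppt = 0.190 ppb; ΔF = 0.21 × 0.190 = 0.0399 W/m².

ΔF = 0.040 W/m²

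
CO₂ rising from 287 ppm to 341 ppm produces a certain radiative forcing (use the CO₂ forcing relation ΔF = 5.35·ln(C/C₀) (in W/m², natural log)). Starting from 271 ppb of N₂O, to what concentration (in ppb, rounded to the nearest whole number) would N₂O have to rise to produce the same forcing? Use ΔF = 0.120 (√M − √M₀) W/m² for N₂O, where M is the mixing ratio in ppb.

CO₂ forcing: 5.35 × ln(341/287) = 5.35 × 0.172400 = 0.92234 W/m².
Set 0.120(√M − √271) = 0.92234: √M = 0.92234/0.120 + √271 = 7.6862 + 16.4621 = 24.1483.
M = (24.1483)² = 583.14 ppb.

M ≈ 583 ppb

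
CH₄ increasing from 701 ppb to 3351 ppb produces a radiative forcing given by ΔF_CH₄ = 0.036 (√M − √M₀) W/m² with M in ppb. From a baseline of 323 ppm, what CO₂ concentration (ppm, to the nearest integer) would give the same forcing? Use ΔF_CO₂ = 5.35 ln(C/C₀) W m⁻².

CH₄ forcing: 0.036 × (√3351 − √701) = 0.036 × (57.8878 − 26.4764) = 0.036 × 31.4114 = 1.13081 W/m².
Set 5.35 ln(C/323) = 1.13081: ln(C/323) = 1.13081/5.35 = 0.21137, so C = 323 × e^0.21137 = 323 × 1.23537 = 399.02 ppm.

C ≈ 399 ppm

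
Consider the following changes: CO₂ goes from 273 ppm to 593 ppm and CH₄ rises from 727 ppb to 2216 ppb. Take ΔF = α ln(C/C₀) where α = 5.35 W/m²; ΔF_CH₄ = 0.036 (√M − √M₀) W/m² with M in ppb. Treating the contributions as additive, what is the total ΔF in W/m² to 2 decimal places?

CO₂: 5.35 × ln(593/273) = 5.35 × ln(2.17216) = 5.35 × 0.77572 = 4.1501 W/m².
CH₄: 0.036 × (√2216 − √727) = 0.036 × (47.0744 − 26.9629) = 0.036 × 20.1115 = 0.7240 W/m².
Total ΔF = 4.1501 + 0.7240 = 4.8741 W/m².

ΔF = 4.87 W/m²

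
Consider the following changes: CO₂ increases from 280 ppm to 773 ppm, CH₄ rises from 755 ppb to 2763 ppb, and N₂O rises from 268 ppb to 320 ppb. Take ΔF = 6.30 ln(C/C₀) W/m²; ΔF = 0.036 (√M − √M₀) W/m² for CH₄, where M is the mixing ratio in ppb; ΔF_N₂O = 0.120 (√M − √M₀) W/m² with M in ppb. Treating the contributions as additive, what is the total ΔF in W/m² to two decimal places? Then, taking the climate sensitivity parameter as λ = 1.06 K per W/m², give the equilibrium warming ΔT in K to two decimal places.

ΔF = 7.48 W/m²; ΔT = 7.93 K

CO₂: 6.30 × ln(773/280) = 6.30 × ln(2.76071) = 6.30 × 1.01549 = 6.3976 W/m².
CH₄: 0.036 × (√2763 − √755) = 0.036 × (52.5642 − 27.4773) = 0.036 × 25.0869 = 0.9031 W/m².
N₂O: 0.120 × (√320 − √268) = 0.120 × (17.8885 − 16.3707) = 0.120 × 1.5178 = 0.1821 W/m².
Total ΔF = 6.3976 + 0.9031 + 0.1821 = 7.4828 W/m².
ΔT = λ ΔF = 1.06 × 7.48 = 7.9288 K.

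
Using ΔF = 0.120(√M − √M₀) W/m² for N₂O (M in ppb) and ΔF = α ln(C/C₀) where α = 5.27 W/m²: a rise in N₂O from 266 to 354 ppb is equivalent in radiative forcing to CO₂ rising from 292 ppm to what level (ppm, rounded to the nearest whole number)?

N₂O forcing: 0.120 × (√354 − √266) = 0.120 × (18.8149 − 16.3095) = 0.120 × 2.5054 = 0.30065 W/m².
Set 5.27 ln(C/292) = 0.30065: ln(C/292) = 0.30065/5.27 = 0.05705, so C = 292 × e^0.05705 = 292 × 1.05871 = 309.14 ppm.

C ≈ 309 ppm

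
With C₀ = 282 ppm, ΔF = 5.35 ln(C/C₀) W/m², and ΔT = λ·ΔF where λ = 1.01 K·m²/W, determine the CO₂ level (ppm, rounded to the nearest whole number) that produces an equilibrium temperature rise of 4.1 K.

Required forcing: ΔF = ΔT/λ = 4.1/1.01 = 4.0594 W/m².
Then ln(C/282) = ΔF/5.35 = 4.0594/5.35 = 0.75877.
So C = 282 × e^0.75877 = 282 × 2.13565 = 602.25 ppm.

C ≈ 602 ppm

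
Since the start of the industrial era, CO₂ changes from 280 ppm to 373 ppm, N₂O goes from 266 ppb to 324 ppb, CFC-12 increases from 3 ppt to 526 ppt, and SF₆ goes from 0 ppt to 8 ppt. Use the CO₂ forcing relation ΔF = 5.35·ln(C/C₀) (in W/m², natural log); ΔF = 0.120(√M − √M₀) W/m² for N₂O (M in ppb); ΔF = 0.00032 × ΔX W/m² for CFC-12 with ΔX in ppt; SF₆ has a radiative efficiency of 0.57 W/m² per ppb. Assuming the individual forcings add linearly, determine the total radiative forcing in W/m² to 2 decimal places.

ΔF = 1.91 W/m²

CO₂: 5.35 × ln(373/280) = 5.35 × ln(1.33214) = 5.35 × 0.28679 = 1.5343 W/m².
N₂O: 0.120 × (√324 − √266) = 0.120 × (18.0000 − 16.3095) = 0.120 × 1.6905 = 0.2029 W/m².
CFC-12: ΔF = 0.00032 × (526 − 3) = 0.00032 × 523 = 0.1674 W/m².
SF₆: Δ = 8 − 0 = 8 ppt = 0.008 ppb; ΔF = 0.57 × 0.008 = 0.0046 W/m².
Total ΔF = 1.5343 + 0.2029 + 0.1674 + 0.0046 = 1.9092 W/m².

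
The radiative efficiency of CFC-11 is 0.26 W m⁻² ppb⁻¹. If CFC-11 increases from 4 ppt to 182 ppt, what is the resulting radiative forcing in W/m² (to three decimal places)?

ΔF = 0.046 W/m²

CFC-11: Δ = 182 − 4 = 178 ppt = 0.178 ppb; ΔF = 0.26 × 0.178 = 0.0463 W/m².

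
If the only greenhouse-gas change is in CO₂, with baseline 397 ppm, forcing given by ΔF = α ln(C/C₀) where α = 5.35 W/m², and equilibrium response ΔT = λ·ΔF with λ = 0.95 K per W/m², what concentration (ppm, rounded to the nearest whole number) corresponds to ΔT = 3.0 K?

C ≈ 716 ppm

Required forcing: ΔF = ΔT/λ = 3.0/0.95 = 3.1579 W/m².
Then ln(C/397) = ΔF/5.35 = 3.1579/5.35 = 0.59026.
So C = 397 × e^0.59026 = 397 × 1.80446 = 716.37 ppm.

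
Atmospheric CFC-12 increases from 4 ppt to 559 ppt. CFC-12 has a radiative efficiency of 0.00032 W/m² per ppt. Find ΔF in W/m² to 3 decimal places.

CFC-12: ΔF = 0.00032 × (559 − 4) = 0.00032 × 555 = 0.1776 W/m².

ΔF = 0.178 W/m²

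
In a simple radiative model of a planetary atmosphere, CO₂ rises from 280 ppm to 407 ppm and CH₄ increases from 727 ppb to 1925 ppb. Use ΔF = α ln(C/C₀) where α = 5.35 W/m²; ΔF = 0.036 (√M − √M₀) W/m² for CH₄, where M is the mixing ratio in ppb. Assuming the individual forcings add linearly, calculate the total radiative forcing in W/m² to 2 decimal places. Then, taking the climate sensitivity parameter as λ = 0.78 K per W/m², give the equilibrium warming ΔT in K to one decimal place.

CO₂: 5.35 × ln(407/280) = 5.35 × ln(1.45357) = 5.35 × 0.37402 = 2.0010 W/m².
CH₄: 0.036 × (√1925 − √727) = 0.036 × (43.8748 − 26.9629) = 0.036 × 16.9119 = 0.6088 W/m².
Total ΔF = 2.0010 + 0.6088 = 2.6098 W/m².
ΔT = λ ΔF = 0.78 × 2.61 = 2.0358 K.

ΔF = 2.61 W/m²; ΔT = 2.0 K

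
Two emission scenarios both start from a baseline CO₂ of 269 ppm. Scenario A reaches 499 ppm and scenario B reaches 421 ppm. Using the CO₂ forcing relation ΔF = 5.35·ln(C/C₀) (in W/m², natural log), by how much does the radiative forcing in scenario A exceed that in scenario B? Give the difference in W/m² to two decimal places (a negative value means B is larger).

ΔF_A = 5.35 ln(499/269) = 5.35 × 0.61789 = 3.3057 W/m².
ΔF_B = 5.35 ln(421/269) = 5.35 × 0.44792 = 2.3964 W/m².
Difference: 3.3057 − 2.3964 = 0.9093 W/m².
(Equivalently, ΔF_A − ΔF_B = 5.35 ln(499/421) = 5.35 × 0.16997 = 0.9093 W/m².)

ΔF_A − ΔF_B = 0.91 W/m²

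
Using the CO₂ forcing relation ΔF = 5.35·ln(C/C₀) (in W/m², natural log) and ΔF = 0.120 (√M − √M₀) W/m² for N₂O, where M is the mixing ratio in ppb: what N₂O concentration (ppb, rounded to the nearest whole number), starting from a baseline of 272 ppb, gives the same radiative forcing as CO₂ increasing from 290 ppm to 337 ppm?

CO₂ forcing: 5.35 × ln(337/290) = 5.35 × 0.150202 = 0.80358 W/m².
Set 0.120(√M − √272) = 0.80358: √M = 0.80358/0.120 + √272 = 6.6965 + 16.4924 = 23.1889.
M = (23.1889)² = 537.73 ppb.

M ≈ 538 ppb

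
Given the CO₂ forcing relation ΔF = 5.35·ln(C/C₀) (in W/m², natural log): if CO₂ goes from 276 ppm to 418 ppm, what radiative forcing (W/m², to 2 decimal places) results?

ΔF = 2.22 W/m²

CO₂ absorption bands are partially saturated, so forcing scales with the logarithm of the concentration ratio.
CO₂: 5.35 × ln(418/276) = 5.35 × ln(1.51449) = 5.35 × 0.41508 = 2.2207 W/m².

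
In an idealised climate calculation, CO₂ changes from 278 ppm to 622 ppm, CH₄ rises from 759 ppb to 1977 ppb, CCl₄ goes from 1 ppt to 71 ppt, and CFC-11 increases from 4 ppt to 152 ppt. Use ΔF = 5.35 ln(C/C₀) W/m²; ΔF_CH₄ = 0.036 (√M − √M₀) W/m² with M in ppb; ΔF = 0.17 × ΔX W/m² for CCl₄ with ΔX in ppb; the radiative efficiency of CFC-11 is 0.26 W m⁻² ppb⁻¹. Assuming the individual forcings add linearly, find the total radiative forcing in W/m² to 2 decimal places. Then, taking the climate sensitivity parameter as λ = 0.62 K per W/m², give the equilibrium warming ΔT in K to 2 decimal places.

CO₂: 5.35 × ln(622/278) = 5.35 × ln(2.23741) = 5.35 × 0.80532 = 4.3085 W/m².
CH₄: 0.036 × (√1977 − √759) = 0.036 × (44.4635 − 27.5500) = 0.036 × 16.9135 = 0.6089 W/m².
CCl₄: Δ = 71 − 1 = 70 ppt = 0.070 ppb; ΔF = 0.17 × 0.070 = 0.0119 W/m².
CFC-11: Δ = 152 − 4 = 148 ppt = 0.148 ppb; ΔF = 0.26 × 0.148 = 0.0385 W/m².
Total ΔF = 4.3085 + 0.6089 + 0.0119 + 0.0385 = 4.9678 W/m².
ΔT = λ ΔF = 0.62 × 4.97 = 3.0814 K.

ΔF = 4.97 W/m²; ΔT = 3.08 K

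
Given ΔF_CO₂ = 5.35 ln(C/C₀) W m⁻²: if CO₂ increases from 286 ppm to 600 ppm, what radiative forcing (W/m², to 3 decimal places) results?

CO₂: 5.35 × ln(600/286) = 5.35 × ln(2.09790) = 5.35 × 0.74094 = 3.9640 W/m².

ΔF = 3.964 W/m²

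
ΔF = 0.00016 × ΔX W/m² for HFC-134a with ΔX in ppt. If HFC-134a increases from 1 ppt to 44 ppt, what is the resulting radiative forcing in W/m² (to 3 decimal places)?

ΔF = 0.007 W/m²

HFC-134a: ΔF = 0.00016 × (44 − 1) = 0.00016 × 43 = 0.0069 W/m².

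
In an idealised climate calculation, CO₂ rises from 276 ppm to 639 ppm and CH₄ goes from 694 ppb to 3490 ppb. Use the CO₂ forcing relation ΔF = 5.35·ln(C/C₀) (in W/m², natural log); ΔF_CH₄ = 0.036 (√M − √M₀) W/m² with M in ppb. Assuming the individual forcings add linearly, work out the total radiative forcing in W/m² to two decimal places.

CO₂: 5.35 × ln(639/276) = 5.35 × ln(2.31522) = 5.35 × 0.83950 = 4.4913 W/m².
CH₄: 0.036 × (√3490 − √694) = 0.036 × (59.0762 − 26.3439) = 0.036 × 32.7323 = 1.1784 W/m².
Total ΔF = 4.4913 + 1.1784 = 5.6697 W/m².

ΔF = 5.67 W/m²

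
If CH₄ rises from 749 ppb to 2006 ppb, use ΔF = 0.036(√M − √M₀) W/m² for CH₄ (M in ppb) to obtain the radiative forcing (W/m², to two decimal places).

CH₄: 0.036 × (√2006 − √749) = 0.036 × (44.7884 − 27.3679) = 0.036 × 17.4205 = 0.6271 W/m².

ΔF = 0.63 W/m²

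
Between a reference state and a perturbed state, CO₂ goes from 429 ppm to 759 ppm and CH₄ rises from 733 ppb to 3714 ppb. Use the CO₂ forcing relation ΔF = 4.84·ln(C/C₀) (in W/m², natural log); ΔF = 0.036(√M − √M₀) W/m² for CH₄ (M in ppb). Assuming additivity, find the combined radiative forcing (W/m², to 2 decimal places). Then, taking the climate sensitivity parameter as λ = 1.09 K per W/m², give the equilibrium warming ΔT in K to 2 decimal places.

CO₂: 4.84 × ln(759/429) = 4.84 × ln(1.76923) = 4.84 × 0.57054 = 2.7614 W/m².
CH₄: 0.036 × (√3714 − √733) = 0.036 × (60.9426 − 27.0740) = 0.036 × 33.8686 = 1.2193 W/m².
Total ΔF = 2.7614 + 1.2193 = 3.9807 W/m².
ΔT = λ ΔF = 1.09 × 3.98 = 4.3382 K.

ΔF = 3.98 W/m²; ΔT = 4.34 K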